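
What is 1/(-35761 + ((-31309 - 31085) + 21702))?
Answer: -1/76453 ≈ -1.3080e-5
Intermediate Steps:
1/(-35761 + ((-31309 - 31085) + 21702)) = 1/(-35761 + (-62394 + 21702)) = 1/(-35761 - 40692) = 1/(-76453) = -1/76453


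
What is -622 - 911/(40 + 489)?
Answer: -329949/529 ≈ -623.72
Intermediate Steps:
-622 - 911/(40 + 489) = -622 - 911/529 = -329949/529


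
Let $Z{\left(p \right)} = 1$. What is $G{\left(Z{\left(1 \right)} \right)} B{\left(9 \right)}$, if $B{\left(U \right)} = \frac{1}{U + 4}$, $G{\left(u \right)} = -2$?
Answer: $- \frac{2}{13} \approx -0.15385$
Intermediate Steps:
$B{\left(U \right)} = \frac{1}{4 + U}$
$G{\left(Z{\left(1 \right)} \right)} B{\left(9 \right)} = - \frac{2}{4 + 9} = - \frac{2}{13}$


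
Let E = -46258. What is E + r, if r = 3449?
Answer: -42809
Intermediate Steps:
E + r = -46258 + 3449 = -42809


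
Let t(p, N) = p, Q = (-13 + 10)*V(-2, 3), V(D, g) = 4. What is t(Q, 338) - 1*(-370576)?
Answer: 370564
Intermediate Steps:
Q = -12 (Q = (-13 + 10)*4 = -3*4 = -12)
t(Q, 338) - 1*(-370576) = -12 - 1*(-370576) = -12 + 370576 = 370564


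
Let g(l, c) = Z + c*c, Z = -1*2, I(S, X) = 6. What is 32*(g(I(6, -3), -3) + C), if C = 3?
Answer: 320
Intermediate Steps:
Z = -2
g(l, c) = -2 + c² (g(l, c) = -2 + c*c = -2 + c²)
32*(g(I(6, -3), -3) + C) = 32*((-2 + (-3)²) + 3) = 32*((-2 + 9) + 3) = 32*(7 + 3) = 32*10 = 320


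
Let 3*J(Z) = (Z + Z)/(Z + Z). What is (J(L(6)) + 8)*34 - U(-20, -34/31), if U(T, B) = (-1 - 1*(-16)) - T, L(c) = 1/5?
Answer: 745/3 ≈ 248.33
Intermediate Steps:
L(c) = ⅕
J(Z) = ⅓ (J(Z) = ((Z + Z)/(Z + Z))/3 = ((2*Z)/((2*Z)))/3 = ((2*Z)*(1/(2*Z)))/3 = (⅓)*1 = ⅓)
U(T, B) = 15 - T (U(T, B) = (-1 + 16) - T = 15 - T)
(J(L(6)) + 8)*34 - U(-20, -34/31) = (⅓ + 8)*34 - (15 - 1*(-20)) = (25/3)*34 - (15 + 20) = 850/3 - 1*35 = 850/3 - 35 = 745/3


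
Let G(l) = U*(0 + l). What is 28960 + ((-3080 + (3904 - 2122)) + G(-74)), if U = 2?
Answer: 27514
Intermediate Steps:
G(l) = 2*l (G(l) = 2*(0 + l) = 2*l)
28960 + ((-3080 + (3904 - 2122)) + G(-74)) = 28960 + ((-3080 + (3904 - 2122)) + 2*(-74)) = 28960 + ((-3080 + 1782) - 148) = 28960 + (-1298 - 148) = 28960 - 1446 = 27514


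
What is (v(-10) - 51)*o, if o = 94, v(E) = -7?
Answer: -5452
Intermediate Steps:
(v(-10) - 51)*o = (-7 - 51)*94 = -58*94 = -5452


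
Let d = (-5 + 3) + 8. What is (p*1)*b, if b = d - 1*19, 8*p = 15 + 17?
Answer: -52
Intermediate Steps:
d = 6 (d = -2 + 8 = 6)
p = 4 (p = (15 + 17)/8 = (1/8)*32 = 4)
b = -13 (b = 6 - 1*19 = 6 - 19 = -13)
(p*1)*b = (4*1)*(-13) = 4*(-13) = -52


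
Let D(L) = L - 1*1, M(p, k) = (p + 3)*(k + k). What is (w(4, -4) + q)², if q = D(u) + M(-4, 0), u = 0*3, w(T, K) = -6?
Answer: 49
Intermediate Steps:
M(p, k) = 2*k*(3 + p) (M(p, k) = (3 + p)*(2*k) = 2*k*(3 + p))
u = 0
D(L) = -1 + L (D(L) = L - 1 = -1 + L)
q = -1 (q = (-1 + 0) + 2*0*(3 - 4) = -1 + 2*0*(-1) = -1 + 0 = -1)
(w(4, -4) + q)² = (-6 - 1)² = (-7)² = 49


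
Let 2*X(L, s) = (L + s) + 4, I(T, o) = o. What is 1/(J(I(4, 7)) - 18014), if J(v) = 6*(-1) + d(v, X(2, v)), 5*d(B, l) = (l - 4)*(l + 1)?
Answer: -4/72065 ≈ -5.5505e-5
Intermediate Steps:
X(L, s) = 2 + L/2 + s/2 (X(L, s) = ((L + s) + 4)/2 = (4 + L + s)/2 = 2 + L/2 + s/2)
d(B, l) = (1 + l)*(-4 + l)/5 (d(B, l) = ((l - 4)*(l + 1))/5 = ((-4 + l)*(1 + l))/5 = ((1 + l)*(-4 + l))/5 = (1 + l)*(-4 + l)/5)
J(v) = -43/5 - 3*v/10 + (3 + v/2)²/5 (J(v) = 6*(-1) + (-⅘ - 3*(2 + (½)*2 + v/2)/5 + (2 + (½)*2 + v/2)²/5) = -6 + (-⅘ - 3*(2 + 1 + v/2)/5 + (2 + 1 + v/2)²/5) = -6 + (-⅘ - 3*(3 + v/2)/5 + (3 + v/2)²/5) = -6 + (-⅘ + (-9/5 - 3*v/10) + (3 + v/2)²/5) = -6 + (-13/5 - 3*v/10 + (3 + v/2)²/5) = -43/5 - 3*v/10 + (3 + v/2)²/5)
1/(J(I(4, 7)) - 18014) = 1/((-34/5 + (1/20)*7² + (3/10)*7) - 18014) = 1/((-34/5 + (1/20)*49 + 21/10) - 18014) = 1/((-34/5 + 49/20 + 21/10) - 18014) = 1/(-9/4 - 18014) = 1/(-72065/4) = -4/72065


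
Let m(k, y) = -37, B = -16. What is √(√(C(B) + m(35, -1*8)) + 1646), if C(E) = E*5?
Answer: √(1646 + 3*I*√13) ≈ 40.571 + 0.1333*I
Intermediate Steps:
C(E) = 5*E
√(√(C(B) + m(35, -1*8)) + 1646) = √(√(5*(-16) - 37) + 1646) = √(√(-80 - 37) + 1646) = √(√(-117) + 1646) = √(3*I*√13 + 1646) = √(1646 + 3*I*√13)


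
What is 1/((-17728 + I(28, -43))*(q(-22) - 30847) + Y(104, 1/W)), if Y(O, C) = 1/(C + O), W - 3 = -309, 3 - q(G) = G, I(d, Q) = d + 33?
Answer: 31823/17328650555808 ≈ 1.8364e-9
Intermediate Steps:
I(d, Q) = 33 + d
q(G) = 3 - G
W = -306 (W = 3 - 309 = -306)
1/((-17728 + I(28, -43))*(q(-22) - 30847) + Y(104, 1/W)) = 1/((-17728 + (33 + 28))*((3 - 1*(-22)) - 30847) + 1/(1/(-306) + 104)) = 1/((-17728 + 61)*((3 + 22) - 30847) + 1/(-1/306 + 104)) = 1/(-17667*(25 - 30847) + 1/(31823/306)) = 1/(-17667*(-30822) + 306/31823) = 1/(544532274 + 306/31823) = 1/(17328650555808/31823) = 31823/17328650555808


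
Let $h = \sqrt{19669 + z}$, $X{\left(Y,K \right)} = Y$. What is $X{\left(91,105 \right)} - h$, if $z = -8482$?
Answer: $91 - 3 \sqrt{1243} \approx -14.769$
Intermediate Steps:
$h = 3 \sqrt{1243}$ ($h = \sqrt{19669 - 8482} = \sqrt{11187} = 3 \sqrt{1243} \approx 105.77$)
$X{\left(91,105 \right)} - h = 91 - 3 \sqrt{1243}$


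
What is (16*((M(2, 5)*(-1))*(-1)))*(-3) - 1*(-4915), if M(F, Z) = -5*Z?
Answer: 6115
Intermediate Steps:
(16*((M(2, 5)*(-1))*(-1)))*(-3) - 1*(-4915) = (16*((-5*5*(-1))*(-1)))*(-3) - 1*(-4915) = (16*(-25*(-1)*(-1)))*(-3) + 4915 = (16*(25*(-1)))*(-3) + 4915 = (16*(-25))*(-3) + 4915 = -400*(-3) + 4915 = 1200 + 4915 = 6115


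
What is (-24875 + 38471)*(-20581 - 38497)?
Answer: -803224488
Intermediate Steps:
(-24875 + 38471)*(-20581 - 38497) = 13596*(-59078) = -803224488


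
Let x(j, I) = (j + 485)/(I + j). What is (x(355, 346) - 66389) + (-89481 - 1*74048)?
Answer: -161171678/701 ≈ -2.2992e+5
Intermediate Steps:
x(j, I) = (485 + j)/(I + j)
(x(355, 346) - 66389) + (-89481 - 1*74048) = ((485 + 355)/(346 + 355) - 66389) + (-89481 - 1*74048) = (840/701 - 66389) + (-89481 - 74048) = ((1/701)*840 - 66389) - 163529 = (840/701 - 66389) - 163529 = -46537849/701 - 163529 = -161171678/701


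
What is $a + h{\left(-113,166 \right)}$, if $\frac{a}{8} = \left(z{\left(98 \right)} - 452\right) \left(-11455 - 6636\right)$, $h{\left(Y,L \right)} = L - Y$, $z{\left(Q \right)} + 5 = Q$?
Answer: $51957631$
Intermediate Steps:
$z{\left(Q \right)} = -5 + Q$
$a = 51957352$ ($a = 8 \left(\left(-5 + 98\right) - 452\right) \left(-11455 - 6636\right) = 8 \left(93 - 452\right) \left(-18091\right) = 8 \left(\left(-359\right) \left(-18091\right)\right) = 8 \cdot 6494669 = 51957352$)
$a + h{\left(-113,166 \right)} = 51957352 + \left(166 - -113\right) = 51957352 + \left(166 + 113\right) = 51957352 + 279 = 51957631$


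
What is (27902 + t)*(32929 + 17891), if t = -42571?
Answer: -745478580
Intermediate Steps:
(27902 + t)*(32929 + 17891) = (27902 - 42571)*(32929 + 17891) = -14669*50820 = -745478580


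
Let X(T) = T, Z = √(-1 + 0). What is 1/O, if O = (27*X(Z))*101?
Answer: -I/2727 ≈ -0.0003667*I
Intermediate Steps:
Z = I (Z = √(-1) = I ≈ 1.0*I)
O = 2727*I (O = (27*I)*101 = 2727*I ≈ 2727.0*I)
1/O = 1/(2727*I) = -I/2727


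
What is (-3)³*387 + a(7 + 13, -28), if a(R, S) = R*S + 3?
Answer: -11006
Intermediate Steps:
a(R, S) = 3 + R*S
(-3)³*387 + a(7 + 13, -28) = (-3)³*387 + (3 + (7 + 13)*(-28)) = -27*387 + (3 + 20*(-28)) = -10449 + (3 - 560) = -10449 - 557 = -11006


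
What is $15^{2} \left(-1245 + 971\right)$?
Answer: $-61650$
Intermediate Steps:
$15^{2} \left(-1245 + 971\right) = 225 \left(-274\right) = -61650$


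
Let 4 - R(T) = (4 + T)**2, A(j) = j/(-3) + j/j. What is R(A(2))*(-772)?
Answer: 102676/9 ≈ 11408.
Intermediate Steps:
A(j) = 1 - j/3 (A(j) = j*(-1/3) + 1 = -j/3 + 1 = 1 - j/3)
R(T) = 4 - (4 + T)**2
R(A(2))*(-772) = (4 - (4 + (1 - 1/3*2))**2)*(-772) = (4 - (4 + (1 - 2/3))**2)*(-772) = (4 - (4 + 1/3)**2)*(-772) = (4 - (13/3)**2)*(-772) = (4 - 1*169/9)*(-772) = (4 - 169/9)*(-772) = -133/9*(-772) = 102676/9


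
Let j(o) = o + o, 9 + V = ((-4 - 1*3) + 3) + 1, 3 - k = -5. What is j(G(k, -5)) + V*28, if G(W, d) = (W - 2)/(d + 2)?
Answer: -340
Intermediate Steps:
k = 8 (k = 3 - 1*(-5) = 3 + 5 = 8)
G(W, d) = (-2 + W)/(2 + d)
V = -12 (V = -9 + (((-4 - 1*3) + 3) + 1) = -9 + (((-4 - 3) + 3) + 1) = -9 + ((-7 + 3) + 1) = -9 + (-4 + 1) = -9 - 3 = -12)
j(o) = 2*o
j(G(k, -5)) + V*28 = 2*((-2 + 8)/(2 - 5)) - 12*28 = 2*(6/(-3)) - 336 = 2*(-⅓*6) - 336 = 2*(-2) - 336 = -4 - 336 = -340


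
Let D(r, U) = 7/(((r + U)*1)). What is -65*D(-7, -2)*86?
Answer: 39130/9 ≈ 4347.8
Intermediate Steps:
D(r, U) = 7/(U + r) (D(r, U) = 7/(((U + r)*1)) = 7/(U + r))
-65*D(-7, -2)*86 = -455/(-2 - 7)*86 = -455/(-9)*86 = -455*(-1)/9*86 = -65*(-7/9)*86 = (455/9)*86 = 39130/9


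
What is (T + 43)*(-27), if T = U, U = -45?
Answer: 54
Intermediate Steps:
T = -45
(T + 43)*(-27) = (-45 + 43)*(-27) = -2*(-27) = 54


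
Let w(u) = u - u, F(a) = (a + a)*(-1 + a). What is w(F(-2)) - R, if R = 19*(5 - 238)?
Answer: 4427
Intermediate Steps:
F(a) = 2*a*(-1 + a) (F(a) = (2*a)*(-1 + a) = 2*a*(-1 + a))
w(u) = 0
R = -4427 (R = 19*(-233) = -4427)
w(F(-2)) - R = 0 - 1*(-4427) = 0 + 4427 = 4427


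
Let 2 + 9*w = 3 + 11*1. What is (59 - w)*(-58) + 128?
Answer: -9650/3 ≈ -3216.7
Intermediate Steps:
w = 4/3 (w = -2/9 + (3 + 11*1)/9 = -2/9 + (3 + 11)/9 = -2/9 + (1/9)*14 = -2/9 + 14/9 = 4/3 ≈ 1.3333)
(59 - w)*(-58) + 128 = (59 - 1*4/3)*(-58) + 128 = (59 - 4/3)*(-58) + 128 = (173/3)*(-58) + 128 = -10034/3 + 128 = -9650/3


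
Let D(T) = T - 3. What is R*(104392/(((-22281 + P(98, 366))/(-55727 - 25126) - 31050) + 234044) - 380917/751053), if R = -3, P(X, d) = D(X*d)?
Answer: -4851733732259/228273662125811 ≈ -0.021254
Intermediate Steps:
D(T) = -3 + T
P(X, d) = -3 + X*d
R*(104392/(((-22281 + P(98, 366))/(-55727 - 25126) - 31050) + 234044) - 380917/751053) = -3*(104392/(((-22281 + (-3 + 98*366))/(-55727 - 25126) - 31050) + 234044) - 380917/751053) = -3*(104392/(((-22281 + (-3 + 35868))/(-80853) - 31050) + 234044) - 380917*1/751053) = -3*(104392/(((-22281 + 35865)*(-1/80853) - 31050) + 234044) - 380917/751053) = -3*(104392/((13584*(-1/80853) - 31050) + 234044) - 380917/751053) = -3*(104392/((-4528/26951 - 31050) + 234044) - 380917/751053) = -3*(104392/(-836833078/26951 + 234044) - 380917/751053) = -3*(104392/(5470886766/26951) - 380917/751053) = -3*(104392*(26951/5470886766) - 380917/751053) = -3*(1406734396/2735443383 - 380917/751053) = -3*4851733732259/684820986377433 = -4851733732259/228273662125811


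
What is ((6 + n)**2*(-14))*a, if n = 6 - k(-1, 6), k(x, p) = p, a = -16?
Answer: 8064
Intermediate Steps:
n = 0 (n = 6 - 1*6 = 6 - 6 = 0)
((6 + n)**2*(-14))*a = ((6 + 0)**2*(-14))*(-16) = (6**2*(-14))*(-16) = (36*(-14))*(-16) = -504*(-16) = 8064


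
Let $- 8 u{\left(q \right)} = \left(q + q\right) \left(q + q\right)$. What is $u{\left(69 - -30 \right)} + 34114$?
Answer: $\frac{58427}{2} \approx 29214.0$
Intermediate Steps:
$u{\left(q \right)} = - \frac{q^{2}}{2}$ ($u{\left(q \right)} = - \frac{\left(q + q\right) \left(q + q\right)}{8} = - \frac{2 q 2 q}{8} = - \frac{4 q^{2}}{8} = - \frac{q^{2}}{2}$)
$u{\left(69 - -30 \right)} + 34114 = - \frac{\left(69 - -30\right)^{2}}{2} + 34114 = - \frac{\left(69 + 30\right)^{2}}{2} + 34114 = - \frac{99^{2}}{2} + 34114 = \left(- \frac{1}{2}\right) 9801 + 34114 = - \frac{9801}{2} + 34114 = \frac{58427}{2}$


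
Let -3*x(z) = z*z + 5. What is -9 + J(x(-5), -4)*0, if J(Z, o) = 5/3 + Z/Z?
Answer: -9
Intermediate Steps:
x(z) = -5/3 - z²/3 (x(z) = -(z*z + 5)/3 = -(z² + 5)/3 = -(5 + z²)/3 = -5/3 - z²/3)
J(Z, o) = 8/3 (J(Z, o) = 5*(⅓) + 1 = 5/3 + 1 = 8/3)
-9 + J(x(-5), -4)*0 = -9 + (8/3)*0 = -9 + 0 = -9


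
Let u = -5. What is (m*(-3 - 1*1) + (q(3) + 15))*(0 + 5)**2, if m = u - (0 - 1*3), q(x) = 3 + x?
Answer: 725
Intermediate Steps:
m = -2 (m = -5 - (0 - 1*3) = -5 - (0 - 3) = -5 - 1*(-3) = -5 + 3 = -2)
(m*(-3 - 1*1) + (q(3) + 15))*(0 + 5)**2 = (-2*(-3 - 1*1) + ((3 + 3) + 15))*(0 + 5)**2 = (-2*(-3 - 1) + (6 + 15))*5**2 = (-2*(-4) + 21)*25 = (8 + 21)*25 = 29*25 = 725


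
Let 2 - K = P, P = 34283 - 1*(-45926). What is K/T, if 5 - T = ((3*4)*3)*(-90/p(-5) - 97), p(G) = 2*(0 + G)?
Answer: -80207/3173 ≈ -25.278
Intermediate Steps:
p(G) = 2*G
P = 80209 (P = 34283 + 45926 = 80209)
K = -80207 (K = 2 - 1*80209 = 2 - 80209 = -80207)
T = 3173 (T = 5 - (3*4)*3*(-90/(2*(-5)) - 97) = 5 - 12*3*(-90/(-10) - 97) = 5 - 36*(-90*(-⅒) - 97) = 5 - 36*(9 - 97) = 5 - 36*(-88) = 5 - 1*(-3168) = 5 + 3168 = 3173)
K/T = -80207/3173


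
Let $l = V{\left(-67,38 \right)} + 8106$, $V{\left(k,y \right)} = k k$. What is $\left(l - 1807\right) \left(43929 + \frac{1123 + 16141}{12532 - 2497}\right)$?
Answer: $\frac{1585277825284}{3345} \approx 4.7392 \cdot 10^{8}$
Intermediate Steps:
$V{\left(k,y \right)} = k^{2}$
$l = 12595$ ($l = \left(-67\right)^{2} + 8106 = 4489 + 8106 = 12595$)
$\left(l - 1807\right) \left(43929 + \frac{1123 + 16141}{12532 - 2497}\right) = \left(12595 - 1807\right) \left(43929 + \frac{1123 + 16141}{12532 - 2497}\right) = 10788 \left(43929 + \frac{17264}{10035}\right) = 10788 \cdot \frac{440844779}{10035} = \frac{1585277825284}{3345}$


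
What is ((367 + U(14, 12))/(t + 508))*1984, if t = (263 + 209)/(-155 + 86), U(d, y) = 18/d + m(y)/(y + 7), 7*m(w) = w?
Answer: 1676770656/1149785 ≈ 1458.3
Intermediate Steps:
m(w) = w/7
U(d, y) = 18/d + y/(7*(7 + y)) (U(d, y) = 18/d + (y/7)/(y + 7) = 18/d + (y/7)/(7 + y) = 18/d + y/(7*(7 + y)))
t = -472/69 (t = 472/(-69) = 472*(-1/69) = -472/69 ≈ -6.8406)
((367 + U(14, 12))/(t + 508))*1984 = ((367 + (⅐)*(882 + 126*12 + 14*12)/(14*(7 + 12)))/(-472/69 + 508))*1984 = ((367 + (⅐)*(1/14)*(882 + 1512 + 168)/19)/(34580/69))*1984 = ((367 + (⅐)*(1/14)*(1/19)*2562)*(69/34580))*1984 = ((367 + 183/133)*(69/34580))*1984 = ((48994/133)*(69/34580))*1984 = (1690293/2299570)*1984 = 1676770656/1149785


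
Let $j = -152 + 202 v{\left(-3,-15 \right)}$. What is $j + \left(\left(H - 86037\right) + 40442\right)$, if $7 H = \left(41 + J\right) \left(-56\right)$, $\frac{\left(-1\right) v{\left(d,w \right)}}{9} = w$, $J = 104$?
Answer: $-19637$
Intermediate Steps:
$v{\left(d,w \right)} = - 9 w$
$H = -1160$ ($H = \frac{\left(41 + 104\right) \left(-56\right)}{7} = \frac{145 \left(-56\right)}{7} = \frac{1}{7} \left(-8120\right) = -1160$)
$j = 27118$ ($j = -152 + 202 \left(\left(-9\right) \left(-15\right)\right) = -152 + 202 \cdot 135 = -152 + 27270 = 27118$)
$j + \left(\left(H - 86037\right) + 40442\right) = 27118 + \left(\left(-1160 - 86037\right) + 40442\right) = 27118 + \left(-87197 + 40442\right) = 27118 - 46755 = -19637$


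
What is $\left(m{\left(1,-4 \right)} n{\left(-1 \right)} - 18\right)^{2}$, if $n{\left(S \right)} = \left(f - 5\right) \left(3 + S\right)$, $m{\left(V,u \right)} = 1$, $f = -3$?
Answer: $1156$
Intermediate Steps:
$n{\left(S \right)} = -24 - 8 S$ ($n{\left(S \right)} = \left(-3 - 5\right) \left(3 + S\right) = - 8 \left(3 + S\right) = -24 - 8 S$)
$\left(m{\left(1,-4 \right)} n{\left(-1 \right)} - 18\right)^{2} = \left(1 \left(-24 - -8\right) - 18\right)^{2} = \left(1 \left(-24 + 8\right) - 18\right)^{2} = \left(1 \left(-16\right) - 18\right)^{2} = \left(-16 - 18\right)^{2} = \left(-34\right)^{2} = 1156$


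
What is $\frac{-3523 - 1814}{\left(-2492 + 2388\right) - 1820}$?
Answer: $\frac{5337}{1924} \approx 2.7739$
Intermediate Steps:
$\frac{-3523 - 1814}{\left(-2492 + 2388\right) - 1820} = - \frac{5337}{-104 - 1820} = - \frac{5337}{-1924} = \left(-5337\right) \left(- \frac{1}{1924}\right) = \frac{5337}{1924}$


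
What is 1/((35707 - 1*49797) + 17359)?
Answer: 1/3269 ≈ 0.00030590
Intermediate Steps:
1/((35707 - 1*49797) + 17359) = 1/((35707 - 49797) + 17359) = 1/(-14090 + 17359) = 1/3269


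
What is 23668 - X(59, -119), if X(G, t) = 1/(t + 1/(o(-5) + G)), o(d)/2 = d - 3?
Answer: 121085531/5116 ≈ 23668.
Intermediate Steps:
o(d) = -6 + 2*d (o(d) = 2*(d - 3) = 2*(-3 + d) = -6 + 2*d)
X(G, t) = 1/(t + 1/(-16 + G)) (X(G, t) = 1/(t + 1/((-6 + 2*(-5)) + G)) = 1/(t + 1/((-6 - 10) + G)) = 1/(t + 1/(-16 + G)))
23668 - X(59, -119) = 23668 - (-16 + 59)/(1 - 16*(-119) + 59*(-119)) = 23668 - 43/(1 + 1904 - 7021) = 23668 - 43/(-5116) = 23668 - (-1)*43/5116 = 23668 - 1*(-43/5116) = 23668 + 43/5116 = 121085531/5116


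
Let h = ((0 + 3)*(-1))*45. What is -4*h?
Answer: 540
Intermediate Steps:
h = -135 (h = (3*(-1))*45 = -3*45 = -135)
-4*h = -4*(-135) = 540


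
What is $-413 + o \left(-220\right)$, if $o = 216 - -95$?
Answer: $-68833$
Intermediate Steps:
$o = 311$ ($o = 216 + 95 = 311$)
$-413 + o \left(-220\right) = -413 + 311 \left(-220\right) = -413 - 68420 = -68833$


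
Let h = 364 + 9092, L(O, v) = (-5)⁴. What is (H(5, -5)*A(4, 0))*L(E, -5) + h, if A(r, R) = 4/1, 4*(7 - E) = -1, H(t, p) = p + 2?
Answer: 1956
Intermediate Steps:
H(t, p) = 2 + p
E = 29/4 (E = 7 - ¼*(-1) = 7 + ¼ = 29/4 ≈ 7.2500)
A(r, R) = 4 (A(r, R) = 4*1 = 4)
L(O, v) = 625
h = 9456
(H(5, -5)*A(4, 0))*L(E, -5) + h = ((2 - 5)*4)*625 + 9456 = -3*4*625 + 9456 = -12*625 + 9456 = -7500 + 9456 = 1956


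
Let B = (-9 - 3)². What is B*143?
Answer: 20592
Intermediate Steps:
B = 144 (B = (-12)² = 144)
B*143 = 144*143 = 20592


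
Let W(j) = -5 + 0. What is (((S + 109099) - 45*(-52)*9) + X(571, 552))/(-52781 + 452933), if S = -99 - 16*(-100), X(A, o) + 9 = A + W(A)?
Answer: 132217/400152 ≈ 0.33042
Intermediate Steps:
W(j) = -5
X(A, o) = -14 + A (X(A, o) = -9 + (A - 5) = -9 + (-5 + A) = -14 + A)
S = 1501 (S = -99 + 1600 = 1501)
(((S + 109099) - 45*(-52)*9) + X(571, 552))/(-52781 + 452933) = (((1501 + 109099) - 45*(-52)*9) + (-14 + 571))/(-52781 + 452933) = ((110600 + 2340*9) + 557)/400152 = ((110600 + 21060) + 557)*(1/400152) = (131660 + 557)*(1/400152) = 132217*(1/400152) = 132217/400152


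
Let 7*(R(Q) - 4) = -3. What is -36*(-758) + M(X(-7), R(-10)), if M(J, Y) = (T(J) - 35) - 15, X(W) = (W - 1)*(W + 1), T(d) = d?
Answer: 27286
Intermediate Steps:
X(W) = (1 + W)*(-1 + W) (X(W) = (-1 + W)*(1 + W) = (1 + W)*(-1 + W))
R(Q) = 25/7 (R(Q) = 4 + (1/7)*(-3) = 4 - 3/7 = 25/7)
M(J, Y) = -50 + J (M(J, Y) = (J - 35) - 15 = (-35 + J) - 15 = -50 + J)
-36*(-758) + M(X(-7), R(-10)) = -36*(-758) + (-50 + (-1 + (-7)**2)) = 27288 + (-50 + (-1 + 49)) = 27288 + (-50 + 48) = 27288 - 2 = 27286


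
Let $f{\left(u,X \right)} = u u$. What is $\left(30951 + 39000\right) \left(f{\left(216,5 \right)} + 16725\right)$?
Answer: $4433564331$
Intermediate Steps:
$f{\left(u,X \right)} = u^{2}$
$\left(30951 + 39000\right) \left(f{\left(216,5 \right)} + 16725\right) = \left(30951 + 39000\right) \left(216^{2} + 16725\right) = 69951 \left(46656 + 16725\right) = 69951 \cdot 63381 = 4433564331$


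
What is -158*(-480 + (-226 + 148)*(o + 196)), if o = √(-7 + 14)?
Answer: 2491344 + 12324*√7 ≈ 2.5240e+6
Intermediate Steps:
o = √7 ≈ 2.6458
-158*(-480 + (-226 + 148)*(o + 196)) = -158*(-480 + (-226 + 148)*(√7 + 196)) = -158*(-480 - 78*(196 + √7)) = -158*(-480 + (-15288 - 78*√7)) = -158*(-15768 - 78*√7) = 2491344 + 12324*√7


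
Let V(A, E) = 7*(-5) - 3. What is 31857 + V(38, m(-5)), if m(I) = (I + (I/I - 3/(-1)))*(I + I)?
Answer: 31819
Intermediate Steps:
m(I) = 2*I*(4 + I) (m(I) = (I + (1 - 3*(-1)))*(2*I) = (I + (1 + 3))*(2*I) = (I + 4)*(2*I) = (4 + I)*(2*I) = 2*I*(4 + I))
V(A, E) = -38 (V(A, E) = -35 - 3 = -38)
31857 + V(38, m(-5)) = 31857 - 38 = 31819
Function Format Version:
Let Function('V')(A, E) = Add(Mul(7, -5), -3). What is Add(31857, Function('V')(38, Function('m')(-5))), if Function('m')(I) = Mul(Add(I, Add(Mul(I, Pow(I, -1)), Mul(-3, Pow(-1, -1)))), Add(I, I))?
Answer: 31819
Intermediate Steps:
Function('m')(I) = Mul(2, I, Add(4, I)) (Function('m')(I) = Mul(Add(I, Add(1, Mul(-3, -1))), Mul(2, I)) = Mul(Add(I, Add(1, 3)), Mul(2, I)) = Mul(Add(I, 4), Mul(2, I)) = Mul(Add(4, I), Mul(2, I)) = Mul(2, I, Add(4, I)))
Function('V')(A, E) = -38 (Function('V')(A, E) = Add(-35, -3) = -38)
Add(31857, Function('V')(38, Function('m')(-5))) = Add(31857, -38) = 31819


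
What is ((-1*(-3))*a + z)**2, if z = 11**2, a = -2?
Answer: 13225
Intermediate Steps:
z = 121
((-1*(-3))*a + z)**2 = (-1*(-3)*(-2) + 121)**2 = (3*(-2) + 121)**2 = (-6 + 121)**2 = 115**2 = 13225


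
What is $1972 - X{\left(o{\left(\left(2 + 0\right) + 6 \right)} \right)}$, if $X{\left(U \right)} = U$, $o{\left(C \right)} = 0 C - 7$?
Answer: $1979$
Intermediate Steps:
$o{\left(C \right)} = -7$ ($o{\left(C \right)} = 0 - 7 = -7$)
$1972 - X{\left(o{\left(\left(2 + 0\right) + 6 \right)} \right)} = 1972 - -7 = 1972 + 7 = 1979$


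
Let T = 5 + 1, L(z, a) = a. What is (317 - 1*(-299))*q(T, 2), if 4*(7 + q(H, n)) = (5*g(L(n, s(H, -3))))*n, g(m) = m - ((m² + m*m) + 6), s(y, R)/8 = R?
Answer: -1824592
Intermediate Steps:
s(y, R) = 8*R
g(m) = -6 + m - 2*m² (g(m) = m - ((m² + m²) + 6) = m - (2*m² + 6) = m - (6 + 2*m²) = m + (-6 - 2*m²) = -6 + m - 2*m²)
T = 6
q(H, n) = -7 - 2955*n/2 (q(H, n) = -7 + ((5*(-6 + 8*(-3) - 2*(8*(-3))²))*n)/4 = -7 + ((5*(-6 - 24 - 2*(-24)²))*n)/4 = -7 + ((5*(-6 - 24 - 2*576))*n)/4 = -7 + ((5*(-6 - 24 - 1152))*n)/4 = -7 + ((5*(-1182))*n)/4 = -7 + (-5910*n)/4 = -7 - 2955*n/2)
(317 - 1*(-299))*q(T, 2) = (317 - 1*(-299))*(-7 - 2955/2*2) = (317 + 299)*(-7 - 2955) = 616*(-2962) = -1824592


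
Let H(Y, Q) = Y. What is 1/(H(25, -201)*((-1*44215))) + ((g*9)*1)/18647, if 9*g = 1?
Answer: 1086728/20611927625 ≈ 5.2723e-5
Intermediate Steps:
g = 1/9 (g = (1/9)*1 = 1/9 ≈ 0.11111)
1/(H(25, -201)*((-1*44215))) + ((g*9)*1)/18647 = 1/(25*((-1*44215))) + (((1/9)*9)*1)/18647 = (1/25)/(-44215) + (1*1)*(1/18647) = (1/25)*(-1/44215) + 1*(1/18647) = -1/1105375 + 1/18647 = 1086728/20611927625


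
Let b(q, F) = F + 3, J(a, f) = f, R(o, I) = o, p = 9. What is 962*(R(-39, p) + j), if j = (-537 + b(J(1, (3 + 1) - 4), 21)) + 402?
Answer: -144300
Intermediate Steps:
b(q, F) = 3 + F
j = -111 (j = (-537 + (3 + 21)) + 402 = (-537 + 24) + 402 = -513 + 402 = -111)
962*(R(-39, p) + j) = 962*(-39 - 111) = 962*(-150) = -144300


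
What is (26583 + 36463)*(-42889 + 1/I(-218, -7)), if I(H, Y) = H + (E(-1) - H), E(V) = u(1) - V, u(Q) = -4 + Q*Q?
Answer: -2704011417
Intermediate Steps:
u(Q) = -4 + Q²
E(V) = -3 - V (E(V) = (-4 + 1²) - V = (-4 + 1) - V = -3 - V)
I(H, Y) = -2 (I(H, Y) = H + ((-3 - 1*(-1)) - H) = H + ((-3 + 1) - H) = H + (-2 - H) = -2)
(26583 + 36463)*(-42889 + 1/I(-218, -7)) = (26583 + 36463)*(-42889 + 1/(-2)) = 63046*(-42889 - ½) = 63046*(-85779/2) = -2704011417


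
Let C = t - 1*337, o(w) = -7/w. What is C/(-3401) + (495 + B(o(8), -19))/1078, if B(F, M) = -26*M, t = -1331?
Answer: 5161693/3666278 ≈ 1.4079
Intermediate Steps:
C = -1668 (C = -1331 - 1*337 = -1331 - 337 = -1668)
C/(-3401) + (495 + B(o(8), -19))/1078 = -1668/(-3401) + (495 - 26*(-19))/1078 = -1668*(-1/3401) + (495 + 494)*(1/1078) = 1668/3401 + 989*(1/1078) = 1668/3401 + 989/1078 = 5161693/3666278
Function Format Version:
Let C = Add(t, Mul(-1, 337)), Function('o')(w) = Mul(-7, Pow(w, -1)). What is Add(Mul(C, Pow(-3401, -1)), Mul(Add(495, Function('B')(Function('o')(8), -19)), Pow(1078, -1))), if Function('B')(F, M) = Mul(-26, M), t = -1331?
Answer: Rational(5161693, 3666278) ≈ 1.4079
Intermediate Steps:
C = -1668 (C = Add(-1331, Mul(-1, 337)) = Add(-1331, -337) = -1668)
Add(Mul(C, Pow(-3401, -1)), Mul(Add(495, Function('B')(Function('o')(8), -19)), Pow(1078, -1))) = Add(Mul(-1668, Pow(-3401, -1)), Mul(Add(495, Mul(-26, -19)), Pow(1078, -1))) = Add(Mul(-1668, Rational(-1, 3401)), Mul(Add(495, 494), Rational(1, 1078))) = Add(Rational(1668, 3401), Mul(989, Rational(1, 1078))) = Add(Rational(1668, 3401), Rational(989, 1078)) = Rational(5161693, 3666278)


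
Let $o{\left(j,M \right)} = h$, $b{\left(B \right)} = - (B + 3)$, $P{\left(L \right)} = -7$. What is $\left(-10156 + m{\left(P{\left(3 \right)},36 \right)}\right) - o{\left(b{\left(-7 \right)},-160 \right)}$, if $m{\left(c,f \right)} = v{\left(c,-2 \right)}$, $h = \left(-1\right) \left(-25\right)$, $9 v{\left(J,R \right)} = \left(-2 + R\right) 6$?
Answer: $- \frac{30551}{3} \approx -10184.0$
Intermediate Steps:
$b{\left(B \right)} = -3 - B$ ($b{\left(B \right)} = - (3 + B) = -3 - B$)
$v{\left(J,R \right)} = - \frac{4}{3} + \frac{2 R}{3}$ ($v{\left(J,R \right)} = \frac{\left(-2 + R\right) 6}{9} = \frac{-12 + 6 R}{9} = - \frac{4}{3} + \frac{2 R}{3}$)
$h = 25$
$o{\left(j,M \right)} = 25$
$m{\left(c,f \right)} = - \frac{8}{3}$ ($m{\left(c,f \right)} = - \frac{4}{3} + \frac{2}{3} \left(-2\right) = - \frac{4}{3} - \frac{4}{3} = - \frac{8}{3}$)
$\left(-10156 + m{\left(P{\left(3 \right)},36 \right)}\right) - o{\left(b{\left(-7 \right)},-160 \right)} = \left(-10156 - \frac{8}{3}\right) - 25 = - \frac{30476}{3} - 25 = - \frac{30551}{3}$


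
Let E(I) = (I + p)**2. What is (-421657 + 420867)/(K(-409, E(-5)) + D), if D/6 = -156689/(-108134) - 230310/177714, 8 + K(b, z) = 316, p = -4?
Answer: -3604314170/1409416437 ≈ -2.5573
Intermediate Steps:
E(I) = (-4 + I)**2 (E(I) = (I - 4)**2 = (-4 + I)**2)
K(b, z) = 308 (K(b, z) = -8 + 316 = 308)
D = 4190153/4562423 (D = 6*(-156689/(-108134) - 230310/177714) = 6*(-156689*(-1/108134) - 230310*1/177714) = 6*(12053/8318 - 4265/3291) = 6*(4190153/27374538) = 4190153/4562423 ≈ 0.91841)
(-421657 + 420867)/(K(-409, E(-5)) + D) = (-421657 + 420867)/(308 + 4190153/4562423) = -790/1409416437/4562423 = -790*4562423/1409416437 = -3604314170/1409416437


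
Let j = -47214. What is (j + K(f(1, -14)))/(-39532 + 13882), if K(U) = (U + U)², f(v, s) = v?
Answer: 4721/2565 ≈ 1.8405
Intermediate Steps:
K(U) = 4*U² (K(U) = (2*U)² = 4*U²)
(j + K(f(1, -14)))/(-39532 + 13882) = (-47214 + 4*1²)/(-39532 + 13882) = (-47214 + 4*1)/(-25650) = (-47214 + 4)*(-1/25650) = -47210*(-1/25650) = 4721/2565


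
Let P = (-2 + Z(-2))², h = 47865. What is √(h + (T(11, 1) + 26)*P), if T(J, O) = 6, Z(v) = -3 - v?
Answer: √48153 ≈ 219.44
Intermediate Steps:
P = 9 (P = (-2 + (-3 - 1*(-2)))² = (-2 + (-3 + 2))² = (-2 - 1)² = (-3)² = 9)
√(h + (T(11, 1) + 26)*P) = √(47865 + (6 + 26)*9) = √(47865 + 32*9) = √(47865 + 288) = √48153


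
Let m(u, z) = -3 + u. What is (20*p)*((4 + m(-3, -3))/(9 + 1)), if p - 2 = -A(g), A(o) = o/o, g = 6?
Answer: -4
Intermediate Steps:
A(o) = 1
p = 1 (p = 2 - 1*1 = 2 - 1 = 1)
(20*p)*((4 + m(-3, -3))/(9 + 1)) = (20*1)*((4 + (-3 - 3))/(9 + 1)) = 20*((4 - 6)/10) = 20*(-2*⅒) = 20*(-⅕) = -4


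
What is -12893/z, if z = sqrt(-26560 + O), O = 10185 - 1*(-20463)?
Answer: -12893*sqrt(1022)/2044 ≈ -201.65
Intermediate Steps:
O = 30648 (O = 10185 + 20463 = 30648)
z = 2*sqrt(1022) (z = sqrt(-26560 + 30648) = sqrt(4088) = 2*sqrt(1022) ≈ 63.938)
-12893/z = -12893*sqrt(1022)/2044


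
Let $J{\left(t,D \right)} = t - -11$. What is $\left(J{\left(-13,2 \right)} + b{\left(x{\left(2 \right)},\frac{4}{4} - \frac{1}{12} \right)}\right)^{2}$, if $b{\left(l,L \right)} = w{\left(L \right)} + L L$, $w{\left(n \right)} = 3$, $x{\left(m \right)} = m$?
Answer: $\frac{70225}{20736} \approx 3.3866$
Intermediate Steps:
$J{\left(t,D \right)} = 11 + t$ ($J{\left(t,D \right)} = t + 11 = 11 + t$)
$b{\left(l,L \right)} = 3 + L^{2}$ ($b{\left(l,L \right)} = 3 + L L = 3 + L^{2}$)
$\left(J{\left(-13,2 \right)} + b{\left(x{\left(2 \right)},\frac{4}{4} - \frac{1}{12} \right)}\right)^{2} = \left(\left(11 - 13\right) + \left(3 + \left(\frac{4}{4} - \frac{1}{12}\right)^{2}\right)\right)^{2} = \left(-2 + \left(3 + \left(4 \cdot \frac{1}{4} - \frac{1}{12}\right)^{2}\right)\right)^{2} = \left(-2 + \left(3 + \left(1 - \frac{1}{12}\right)^{2}\right)\right)^{2} = \left(-2 + \left(3 + \left(\frac{11}{12}\right)^{2}\right)\right)^{2} = \left(-2 + \left(3 + \frac{121}{144}\right)\right)^{2} = \left(-2 + \frac{553}{144}\right)^{2} = \left(\frac{265}{144}\right)^{2} = \frac{70225}{20736}$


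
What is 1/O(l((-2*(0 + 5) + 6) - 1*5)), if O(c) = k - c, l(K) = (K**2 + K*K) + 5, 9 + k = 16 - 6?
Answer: -1/166 ≈ -0.0060241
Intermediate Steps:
k = 1 (k = -9 + (16 - 6) = -9 + 10 = 1)
l(K) = 5 + 2*K**2 (l(K) = (K**2 + K**2) + 5 = 2*K**2 + 5 = 5 + 2*K**2)
O(c) = 1 - c
1/O(l((-2*(0 + 5) + 6) - 1*5)) = 1/(1 - (5 + 2*((-2*(0 + 5) + 6) - 1*5)**2)) = 1/(1 - (5 + 2*((-2*5 + 6) - 5)**2)) = 1/(1 - (5 + 2*((-10 + 6) - 5)**2)) = 1/(1 - (5 + 2*(-4 - 5)**2)) = 1/(1 - (5 + 2*(-9)**2)) = 1/(1 - (5 + 2*81)) = 1/(1 - (5 + 162)) = 1/(1 - 1*167) = 1/(1 - 167) = 1/(-166) = -1/166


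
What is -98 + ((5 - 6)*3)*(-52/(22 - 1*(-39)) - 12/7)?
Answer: -38558/427 ≈ -90.300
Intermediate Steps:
-98 + ((5 - 6)*3)*(-52/(22 - 1*(-39)) - 12/7) = -98 + (-1*3)*(-52/(22 + 39) - 12*1/7) = -98 - 3*(-52/61 - 12/7) = -98 - 3*(-1096/427) = -98 + 3288/427 = -38558/427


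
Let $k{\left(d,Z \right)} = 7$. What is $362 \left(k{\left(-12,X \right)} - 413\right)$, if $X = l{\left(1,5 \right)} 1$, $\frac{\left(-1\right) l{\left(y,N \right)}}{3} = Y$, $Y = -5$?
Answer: $-146972$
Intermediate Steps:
$l{\left(y,N \right)} = 15$ ($l{\left(y,N \right)} = \left(-3\right) \left(-5\right) = 15$)
$X = 15$ ($X = 15 \cdot 1 = 15$)
$362 \left(k{\left(-12,X \right)} - 413\right) = 362 \left(7 - 413\right) = 362 \left(-406\right) = -146972$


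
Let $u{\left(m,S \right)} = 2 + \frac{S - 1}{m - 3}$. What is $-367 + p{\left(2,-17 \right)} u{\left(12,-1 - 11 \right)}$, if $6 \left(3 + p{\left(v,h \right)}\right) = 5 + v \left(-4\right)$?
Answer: $- \frac{6641}{18} \approx -368.94$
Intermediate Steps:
$p{\left(v,h \right)} = - \frac{13}{6} - \frac{2 v}{3}$ ($p{\left(v,h \right)} = -3 + \frac{5 + v \left(-4\right)}{6} = -3 + \frac{5 - 4 v}{6} = -3 - \left(- \frac{5}{6} + \frac{2 v}{3}\right) = - \frac{13}{6} - \frac{2 v}{3}$)
$u{\left(m,S \right)} = 2 + \frac{-1 + S}{-3 + m}$
$-367 + p{\left(2,-17 \right)} u{\left(12,-1 - 11 \right)} = -367 + \left(- \frac{13}{6} - \frac{4}{3}\right) \frac{-7 - 12 + 2 \cdot 12}{-3 + 12} = -367 + \left(- \frac{13}{6} - \frac{4}{3}\right) \frac{-7 - 12 + 24}{9} = -367 - \frac{7 \cdot \frac{1}{9} \cdot 5}{2} = -367 - \frac{35}{18} = - \frac{6641}{18}$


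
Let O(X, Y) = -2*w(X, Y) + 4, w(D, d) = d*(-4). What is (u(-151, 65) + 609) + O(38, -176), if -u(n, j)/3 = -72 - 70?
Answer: -369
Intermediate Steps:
u(n, j) = 426 (u(n, j) = -3*(-72 - 70) = -3*(-142) = 426)
w(D, d) = -4*d
O(X, Y) = 4 + 8*Y (O(X, Y) = -(-8)*Y + 4 = 8*Y + 4 = 4 + 8*Y)
(u(-151, 65) + 609) + O(38, -176) = (426 + 609) + (4 + 8*(-176)) = 1035 + (4 - 1408) = 1035 - 1404 = -369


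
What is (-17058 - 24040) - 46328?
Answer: -87426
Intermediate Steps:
(-17058 - 24040) - 46328 = -41098 - 46328 = -87426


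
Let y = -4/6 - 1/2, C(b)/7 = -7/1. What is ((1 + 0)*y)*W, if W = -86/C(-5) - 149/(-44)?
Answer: -3695/616 ≈ -5.9984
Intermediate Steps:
C(b) = -49 (C(b) = 7*(-7/1) = 7*(-7*1) = 7*(-7) = -49)
y = -7/6 (y = -4*⅙ - 1*½ = -⅔ - ½ = -7/6 ≈ -1.1667)
W = 11085/2156 (W = -86/(-49) - 149/(-44) = -86*(-1/49) - 149*(-1/44) = 86/49 + 149/44 = 11085/2156 ≈ 5.1415)
((1 + 0)*y)*W = ((1 + 0)*(-7/6))*(11085/2156) = (1*(-7/6))*(11085/2156) = -7/6*11085/2156 = -3695/616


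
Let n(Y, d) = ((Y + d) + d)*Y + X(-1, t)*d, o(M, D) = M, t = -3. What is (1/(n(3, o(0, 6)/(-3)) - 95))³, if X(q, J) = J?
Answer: -1/636056 ≈ -1.5722e-6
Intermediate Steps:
n(Y, d) = -3*d + Y*(Y + 2*d) (n(Y, d) = ((Y + d) + d)*Y - 3*d = (Y + 2*d)*Y - 3*d = Y*(Y + 2*d) - 3*d = -3*d + Y*(Y + 2*d))
(1/(n(3, o(0, 6)/(-3)) - 95))³ = (1/((3² - 0/(-3) + 2*3*(0/(-3))) - 95))³ = (1/((9 - 0*(-1)/3 + 2*3*(0*(-⅓))) - 95))³ = (1/((9 - 3*0 + 2*3*0) - 95))³ = (1/((9 + 0 + 0) - 95))³ = (1/(9 - 95))³ = (1/(-86))³ = (-1/86)³ = -1/636056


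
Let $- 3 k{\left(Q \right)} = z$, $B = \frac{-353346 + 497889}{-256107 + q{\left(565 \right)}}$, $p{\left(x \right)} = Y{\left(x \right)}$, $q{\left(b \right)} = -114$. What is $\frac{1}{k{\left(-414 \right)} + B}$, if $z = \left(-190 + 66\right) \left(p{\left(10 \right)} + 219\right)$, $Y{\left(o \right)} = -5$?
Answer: $\frac{12201}{107915029} \approx 0.00011306$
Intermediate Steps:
$p{\left(x \right)} = -5$
$B = - \frac{6883}{12201}$ ($B = \frac{-353346 + 497889}{-256107 - 114} = \frac{144543}{-256221} = 144543 \left(- \frac{1}{256221}\right) = - \frac{6883}{12201} \approx -0.56413$)
$z = -26536$ ($z = \left(-190 + 66\right) \left(-5 + 219\right) = \left(-124\right) 214 = -26536$)
$k{\left(Q \right)} = \frac{26536}{3}$ ($k{\left(Q \right)} = \left(- \frac{1}{3}\right) \left(-26536\right) = \frac{26536}{3}$)
$\frac{1}{k{\left(-414 \right)} + B} = \frac{1}{\frac{26536}{3} - \frac{6883}{12201}} = \frac{1}{\frac{107915029}{12201}} = \frac{12201}{107915029}$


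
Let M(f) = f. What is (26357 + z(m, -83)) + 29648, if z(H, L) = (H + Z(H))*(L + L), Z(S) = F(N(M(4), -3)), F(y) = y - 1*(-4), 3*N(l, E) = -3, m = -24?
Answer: 59491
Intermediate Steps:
N(l, E) = -1 (N(l, E) = (⅓)*(-3) = -1)
F(y) = 4 + y (F(y) = y + 4 = 4 + y)
Z(S) = 3 (Z(S) = 4 - 1 = 3)
z(H, L) = 2*L*(3 + H) (z(H, L) = (H + 3)*(L + L) = (3 + H)*(2*L) = 2*L*(3 + H))
(26357 + z(m, -83)) + 29648 = (26357 + 2*(-83)*(3 - 24)) + 29648 = (26357 + 2*(-83)*(-21)) + 29648 = (26357 + 3486) + 29648 = 29843 + 29648 = 59491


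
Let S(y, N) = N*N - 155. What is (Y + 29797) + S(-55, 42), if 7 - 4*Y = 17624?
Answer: 108007/4 ≈ 27002.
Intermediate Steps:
Y = -17617/4 (Y = 7/4 - 1/4*17624 = 7/4 - 4406 = -17617/4 ≈ -4404.3)
S(y, N) = -155 + N**2 (S(y, N) = N**2 - 155 = -155 + N**2)
(Y + 29797) + S(-55, 42) = (-17617/4 + 29797) + (-155 + 42**2) = 101571/4 + (-155 + 1764) = 101571/4 + 1609 = 108007/4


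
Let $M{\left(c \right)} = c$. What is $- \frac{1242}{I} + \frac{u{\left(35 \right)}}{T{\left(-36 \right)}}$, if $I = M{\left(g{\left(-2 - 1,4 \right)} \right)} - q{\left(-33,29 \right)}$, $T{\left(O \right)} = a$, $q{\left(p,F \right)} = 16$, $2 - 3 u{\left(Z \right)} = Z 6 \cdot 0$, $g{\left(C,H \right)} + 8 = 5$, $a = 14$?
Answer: $\frac{26101}{399} \approx 65.416$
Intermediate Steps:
$g{\left(C,H \right)} = -3$ ($g{\left(C,H \right)} = -8 + 5 = -3$)
$u{\left(Z \right)} = \frac{2}{3}$ ($u{\left(Z \right)} = \frac{2}{3} - \frac{Z 6 \cdot 0}{3} = \frac{2}{3} - \frac{6 Z 0}{3} = \frac{2}{3} - 0 = \frac{2}{3} + 0 = \frac{2}{3}$)
$T{\left(O \right)} = 14$
$I = -19$ ($I = -3 - 16 = -19$)
$- \frac{1242}{I} + \frac{u{\left(35 \right)}}{T{\left(-36 \right)}} = - \frac{1242}{-19} + \frac{2}{3 \cdot 14} = \left(-1242\right) \left(- \frac{1}{19}\right) + \frac{2}{3} \cdot \frac{1}{14} = \frac{1242}{19} + \frac{1}{21} = \frac{26101}{399}$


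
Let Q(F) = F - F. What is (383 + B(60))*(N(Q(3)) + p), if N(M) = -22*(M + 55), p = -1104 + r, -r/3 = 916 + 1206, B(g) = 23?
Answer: -3524080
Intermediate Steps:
r = -6366 (r = -3*(916 + 1206) = -3*2122 = -6366)
Q(F) = 0
p = -7470 (p = -1104 - 6366 = -7470)
N(M) = -1210 - 22*M (N(M) = -22*(55 + M) = -1210 - 22*M)
(383 + B(60))*(N(Q(3)) + p) = (383 + 23)*((-1210 - 22*0) - 7470) = 406*((-1210 + 0) - 7470) = 406*(-1210 - 7470) = 406*(-8680) = -3524080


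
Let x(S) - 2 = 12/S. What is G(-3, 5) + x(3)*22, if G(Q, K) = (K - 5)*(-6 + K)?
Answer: 132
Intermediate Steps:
x(S) = 2 + 12/S
G(Q, K) = (-6 + K)*(-5 + K) (G(Q, K) = (-5 + K)*(-6 + K) = (-6 + K)*(-5 + K))
G(-3, 5) + x(3)*22 = (30 + 5**2 - 11*5) + (2 + 12/3)*22 = (30 + 25 - 55) + (2 + 12*(1/3))*22 = 0 + (2 + 4)*22 = 0 + 6*22 = 0 + 132 = 132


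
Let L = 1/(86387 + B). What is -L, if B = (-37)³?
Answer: -1/35734 ≈ -2.7985e-5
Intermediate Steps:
B = -50653
L = 1/35734 (L = 1/(86387 - 50653) = 1/35734 ≈ 2.7985e-5)
-L = -1*1/35734 = -1/35734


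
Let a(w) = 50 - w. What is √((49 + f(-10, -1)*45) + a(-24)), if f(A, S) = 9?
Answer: 4*√33 ≈ 22.978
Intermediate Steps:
√((49 + f(-10, -1)*45) + a(-24)) = √((49 + 9*45) + (50 - 1*(-24))) = √((49 + 405) + (50 + 24)) = √(454 + 74) = √528 = 4*√33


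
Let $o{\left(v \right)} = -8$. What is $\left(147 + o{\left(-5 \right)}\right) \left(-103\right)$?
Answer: $-14317$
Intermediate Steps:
$\left(147 + o{\left(-5 \right)}\right) \left(-103\right) = \left(147 - 8\right) \left(-103\right) = 139 \left(-103\right) = -14317$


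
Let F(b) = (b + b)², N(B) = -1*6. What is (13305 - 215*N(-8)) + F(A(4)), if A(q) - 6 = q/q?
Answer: 14791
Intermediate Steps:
N(B) = -6
A(q) = 7 (A(q) = 6 + q/q = 6 + 1 = 7)
F(b) = 4*b² (F(b) = (2*b)² = 4*b²)
(13305 - 215*N(-8)) + F(A(4)) = (13305 - 215*(-6)) + 4*7² = (13305 + 1290) + 4*49 = 14595 + 196 = 14791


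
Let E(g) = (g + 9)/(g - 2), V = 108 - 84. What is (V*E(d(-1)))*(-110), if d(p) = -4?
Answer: 2200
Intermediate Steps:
V = 24
E(g) = (9 + g)/(-2 + g)
(V*E(d(-1)))*(-110) = (24*((9 - 4)/(-2 - 4)))*(-110) = (24*(5/(-6)))*(-110) = (24*(-⅙*5))*(-110) = (24*(-⅚))*(-110) = -20*(-110) = 2200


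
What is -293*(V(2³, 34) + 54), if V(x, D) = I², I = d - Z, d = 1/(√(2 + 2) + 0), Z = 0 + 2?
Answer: -65925/4 ≈ -16481.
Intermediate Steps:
Z = 2
d = ½ (d = 1/(√4 + 0) = 1/(2 + 0) = 1/2 = ½ ≈ 0.50000)
I = -3/2 (I = ½ - 1*2 = ½ - 2 = -3/2 ≈ -1.5000)
V(x, D) = 9/4 (V(x, D) = (-3/2)² = 9/4)
-293*(V(2³, 34) + 54) = -293*(9/4 + 54) = -293*225/4 = -65925/4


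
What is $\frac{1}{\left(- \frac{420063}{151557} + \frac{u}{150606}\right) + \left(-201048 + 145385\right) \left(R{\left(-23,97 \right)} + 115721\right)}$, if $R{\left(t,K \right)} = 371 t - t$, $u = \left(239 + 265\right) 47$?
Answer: $- \frac{60384639}{360356558472065156} \approx -1.6757 \cdot 10^{-10}$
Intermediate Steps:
$u = 23688$ ($u = 504 \cdot 47 = 23688$)
$R{\left(t,K \right)} = 370 t$
$\frac{1}{\left(- \frac{420063}{151557} + \frac{u}{150606}\right) + \left(-201048 + 145385\right) \left(R{\left(-23,97 \right)} + 115721\right)} = \frac{1}{\left(- \frac{420063}{151557} + \frac{23688}{150606}\right) + \left(-201048 + 145385\right) \left(370 \left(-23\right) + 115721\right)} = \frac{1}{\left(\left(-420063\right) \frac{1}{151557} + 23688 \cdot \frac{1}{150606}\right) - 55663 \left(-8510 + 115721\right)} = \frac{1}{\left(- \frac{20003}{7217} + \frac{1316}{8367}\right) - 5967685893} = \frac{1}{- \frac{157867529}{60384639} - 5967685893} = \frac{1}{- \frac{360356558472065156}{60384639}} = - \frac{60384639}{360356558472065156}$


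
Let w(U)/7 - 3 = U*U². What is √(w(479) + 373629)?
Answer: √769689323 ≈ 27743.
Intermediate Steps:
w(U) = 21 + 7*U³ (w(U) = 21 + 7*(U*U²) = 21 + 7*U³)
√(w(479) + 373629) = √((21 + 7*479³) + 373629) = √((21 + 7*109902239) + 373629) = √((21 + 769315673) + 373629) = √(769315694 + 373629) = √769689323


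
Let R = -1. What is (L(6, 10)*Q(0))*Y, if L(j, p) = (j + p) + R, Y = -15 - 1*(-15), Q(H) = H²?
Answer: 0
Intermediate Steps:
Y = 0 (Y = -15 + 15 = 0)
L(j, p) = -1 + j + p (L(j, p) = (j + p) - 1 = -1 + j + p)
(L(6, 10)*Q(0))*Y = ((-1 + 6 + 10)*0²)*0 = (15*0)*0 = 0*0 = 0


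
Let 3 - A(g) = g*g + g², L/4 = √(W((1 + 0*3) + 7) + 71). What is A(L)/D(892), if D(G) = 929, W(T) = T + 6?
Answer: -2717/929 ≈ -2.9246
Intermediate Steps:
W(T) = 6 + T
L = 4*√85 (L = 4*√((6 + ((1 + 0*3) + 7)) + 71) = 4*√((6 + ((1 + 0) + 7)) + 71) = 4*√((6 + (1 + 7)) + 71) = 4*√((6 + 8) + 71) = 4*√(14 + 71) = 4*√85 ≈ 36.878)
A(g) = 3 - 2*g² (A(g) = 3 - (g*g + g²) = 3 - (g² + g²) = 3 - 2*g²)
A(L)/D(892) = (3 - 2*(4*√85)²)/929 = (3 - 2*1360)*(1/929) = (3 - 2720)*(1/929) = -2717*1/929 = -2717/929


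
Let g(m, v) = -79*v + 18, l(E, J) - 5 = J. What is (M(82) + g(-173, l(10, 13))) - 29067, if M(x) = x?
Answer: -30389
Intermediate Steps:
l(E, J) = 5 + J
g(m, v) = 18 - 79*v
(M(82) + g(-173, l(10, 13))) - 29067 = (82 + (18 - 79*(5 + 13))) - 29067 = (82 + (18 - 79*18)) - 29067 = (82 + (18 - 1422)) - 29067 = (82 - 1404) - 29067 = -1322 - 29067 = -30389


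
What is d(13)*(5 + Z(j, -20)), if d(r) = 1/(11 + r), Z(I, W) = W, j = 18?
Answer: -5/8 ≈ -0.62500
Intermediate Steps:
d(13)*(5 + Z(j, -20)) = (5 - 20)/(11 + 13) = -15/24 = (1/24)*(-15) = -5/8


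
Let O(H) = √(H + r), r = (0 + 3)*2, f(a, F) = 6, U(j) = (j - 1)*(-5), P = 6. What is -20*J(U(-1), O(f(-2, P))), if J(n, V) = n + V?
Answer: -200 - 40*√3 ≈ -269.28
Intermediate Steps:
U(j) = 5 - 5*j (U(j) = (-1 + j)*(-5) = 5 - 5*j)
r = 6 (r = 3*2 = 6)
O(H) = √(6 + H) (O(H) = √(H + 6) = √(6 + H))
J(n, V) = V + n
-20*J(U(-1), O(f(-2, P))) = -20*(√(6 + 6) + (5 - 5*(-1))) = -20*(√12 + (5 + 5)) = -20*(2*√3 + 10) = -20*(10 + 2*√3) = -200 - 40*√3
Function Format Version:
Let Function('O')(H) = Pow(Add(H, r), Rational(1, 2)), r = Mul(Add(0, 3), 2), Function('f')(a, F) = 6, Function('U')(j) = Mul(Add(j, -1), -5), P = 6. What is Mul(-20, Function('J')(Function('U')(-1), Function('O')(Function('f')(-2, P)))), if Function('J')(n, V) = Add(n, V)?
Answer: Add(-200, Mul(-40, Pow(3, Rational(1, 2)))) ≈ -269.28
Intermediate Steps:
Function('U')(j) = Add(5, Mul(-5, j)) (Function('U')(j) = Mul(Add(-1, j), -5) = Add(5, Mul(-5, j)))
r = 6 (r = Mul(3, 2) = 6)
Function('O')(H) = Pow(Add(6, H), Rational(1, 2)) (Function('O')(H) = Pow(Add(H, 6), Rational(1, 2)) = Pow(Add(6, H), Rational(1, 2)))
Function('J')(n, V) = Add(V, n)
Mul(-20, Function('J')(Function('U')(-1), Function('O')(Function('f')(-2, P)))) = Mul(-20, Add(Pow(Add(6, 6), Rational(1, 2)), Add(5, Mul(-5, -1)))) = Mul(-20, Add(Pow(12, Rational(1, 2)), Add(5, 5))) = Mul(-20, Add(Mul(2, Pow(3, Rational(1, 2))), 10)) = Mul(-20, Add(10, Mul(2, Pow(3, Rational(1, 2))))) = Add(-200, Mul(-40, Pow(3, Rational(1, 2))))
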